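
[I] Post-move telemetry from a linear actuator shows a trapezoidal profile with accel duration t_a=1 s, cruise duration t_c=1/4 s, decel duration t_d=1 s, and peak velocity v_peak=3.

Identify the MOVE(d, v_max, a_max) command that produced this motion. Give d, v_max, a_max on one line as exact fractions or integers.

d=15/4 v_max=3 a_max=3

a_max = 3/1 = 3
d_a = ½·3·1 = 3/2; d_c = 3·1/4 = 3/4
d = 2·3/2 + 3/4 = 15/4
t_c = 1/4 > 0 → v_max = v_peak = 3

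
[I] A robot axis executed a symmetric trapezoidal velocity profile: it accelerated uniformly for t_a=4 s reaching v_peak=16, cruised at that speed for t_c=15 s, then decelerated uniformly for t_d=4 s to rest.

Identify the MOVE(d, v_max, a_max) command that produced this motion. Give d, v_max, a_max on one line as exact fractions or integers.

d=304 v_max=16 a_max=4

a_max = 16/4 = 4
d_a = ½·16·4 = 32; d_c = 16·15 = 240
d = 2·32 + 240 = 304
t_c = 15 > 0 ⇒ limit active, v_max = 16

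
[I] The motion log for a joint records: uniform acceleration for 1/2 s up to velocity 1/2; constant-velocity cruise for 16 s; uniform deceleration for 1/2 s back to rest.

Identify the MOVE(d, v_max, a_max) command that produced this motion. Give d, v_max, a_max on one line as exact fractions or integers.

a_max = (1/2)/(1/2) = 1
d_a = ½·1/2·1/2 = 1/8; d_c = 1/2·16 = 8
d = 2·1/8 + 8 = 33/4
t_c = 16 > 0 so v_max = 1/2

d=33/4 v_max=1/2 a_max=1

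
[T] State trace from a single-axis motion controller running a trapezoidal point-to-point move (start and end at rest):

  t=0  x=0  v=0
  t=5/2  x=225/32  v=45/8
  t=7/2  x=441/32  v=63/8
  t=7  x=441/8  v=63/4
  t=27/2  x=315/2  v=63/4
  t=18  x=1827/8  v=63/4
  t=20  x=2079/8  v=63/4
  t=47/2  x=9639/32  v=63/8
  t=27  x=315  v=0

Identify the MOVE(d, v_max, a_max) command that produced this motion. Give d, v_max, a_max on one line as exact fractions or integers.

final state: t=27, x=315, v=0 → d = 315
a_max = (45/8−0)/(5/2−0) = 9/4
max v = 63/4 over t∈[7,20] → v_max = 63/4
check: 63/4·(7+13) = 315 ✓

d=315 v_max=63/4 a_max=9/4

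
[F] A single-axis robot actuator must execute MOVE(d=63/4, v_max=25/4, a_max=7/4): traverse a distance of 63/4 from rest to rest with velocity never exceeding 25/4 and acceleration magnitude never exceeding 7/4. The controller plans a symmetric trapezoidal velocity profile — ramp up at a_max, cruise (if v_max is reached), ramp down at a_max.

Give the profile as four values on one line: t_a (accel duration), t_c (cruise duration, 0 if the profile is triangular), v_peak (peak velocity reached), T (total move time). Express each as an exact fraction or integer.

(v_max)²/a_max = (25/4)²/(7/4) = 625/28
63/4 < 625/28 → triangular
v_peak = √(63/4·7/4) = √(441/16) = 21/4
t_a = (21/4)/(7/4) = 3; t_c = 0
T = 2·3 = 6

t_a=3 t_c=0 v_peak=21/4 T=6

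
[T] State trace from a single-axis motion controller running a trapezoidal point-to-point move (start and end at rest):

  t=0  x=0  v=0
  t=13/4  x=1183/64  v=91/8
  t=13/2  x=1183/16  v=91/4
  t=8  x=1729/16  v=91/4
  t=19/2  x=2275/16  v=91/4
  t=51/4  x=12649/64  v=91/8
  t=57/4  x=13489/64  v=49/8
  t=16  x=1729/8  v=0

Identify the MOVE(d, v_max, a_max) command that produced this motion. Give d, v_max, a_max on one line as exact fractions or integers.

d=1729/8 v_max=91/4 a_max=7/2

final state: t=16, x=1729/8, v=0 → d = 1729/8
a_max = (91/8−0)/(13/4−0) = 7/2
max v = 91/4 over t∈[13/2,19/2] → v_max = 91/4
check: 91/4·(13/2+3) = 1729/8 ✓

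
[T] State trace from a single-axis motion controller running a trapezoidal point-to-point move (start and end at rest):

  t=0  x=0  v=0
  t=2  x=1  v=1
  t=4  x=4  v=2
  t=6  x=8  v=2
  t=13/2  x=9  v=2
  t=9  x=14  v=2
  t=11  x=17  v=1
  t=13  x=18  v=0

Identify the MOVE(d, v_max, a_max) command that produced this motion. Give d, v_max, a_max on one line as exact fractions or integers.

d=18 v_max=2 a_max=1/2

final state: t=13, x=18, v=0 → d = 18
a_max = (1−0)/(2−0) = 1/2
max v = 2 over t∈[4,9] → v_max = 2
check: 2·(4+5) = 18 ✓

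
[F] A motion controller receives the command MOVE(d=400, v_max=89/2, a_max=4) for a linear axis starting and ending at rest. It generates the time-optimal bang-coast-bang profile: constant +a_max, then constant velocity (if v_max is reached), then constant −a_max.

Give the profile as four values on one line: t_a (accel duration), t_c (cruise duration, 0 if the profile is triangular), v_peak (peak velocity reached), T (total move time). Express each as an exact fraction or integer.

t_a=10 t_c=0 v_peak=40 T=20

(v_max)²/a_max = (89/2)²/4 = 7921/16
400 < 7921/16 → triangular
v_peak = √(400·4) = √1600 = 40
t_a = 40/4 = 10; t_c = 0
T = 2·10 = 20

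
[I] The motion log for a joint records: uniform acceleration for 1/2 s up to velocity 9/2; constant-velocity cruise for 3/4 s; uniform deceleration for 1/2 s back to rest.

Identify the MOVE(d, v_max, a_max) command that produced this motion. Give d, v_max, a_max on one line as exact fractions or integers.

a_max = (9/2)/(1/2) = 9
d_a = ½·9/2·1/2 = 9/8; d_c = 9/2·3/4 = 27/8
d = 2·9/8 + 27/8 = 45/8
t_c = 3/4 > 0 ⇒ limit active, v_max = 9/2

d=45/8 v_max=9/2 a_max=9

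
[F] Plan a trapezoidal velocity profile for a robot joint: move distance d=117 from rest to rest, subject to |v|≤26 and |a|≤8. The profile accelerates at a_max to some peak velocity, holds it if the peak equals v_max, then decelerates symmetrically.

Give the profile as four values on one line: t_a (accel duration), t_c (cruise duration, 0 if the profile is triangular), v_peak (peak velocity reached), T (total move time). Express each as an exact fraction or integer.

t_a=13/4 t_c=5/4 v_peak=26 T=31/4

v_max²/a_max = 26²/8 = 169/2
117 ≥ 169/2 ⇒ cruise phase
t_a = 26/8 = 13/4; v_peak = 26
d_cruise = 117 − 169/2 = 65/2; t_c = (65/2)/26 = 5/4
T = 2·13/4 + 5/4 = 31/4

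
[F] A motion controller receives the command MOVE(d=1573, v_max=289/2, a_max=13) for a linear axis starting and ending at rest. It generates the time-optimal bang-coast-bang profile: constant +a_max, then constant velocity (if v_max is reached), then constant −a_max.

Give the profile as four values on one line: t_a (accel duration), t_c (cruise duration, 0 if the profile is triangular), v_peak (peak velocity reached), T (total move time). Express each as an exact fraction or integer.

v_max²/a_max = (289/2)²/13 = 83521/52
1573 < 83521/52 so t_c = 0
v_peak = √(1573·13) = √20449 = 143
t_a = 143/13 = 11; t_c = 0
T = 2·11 = 22

t_a=11 t_c=0 v_peak=143 T=22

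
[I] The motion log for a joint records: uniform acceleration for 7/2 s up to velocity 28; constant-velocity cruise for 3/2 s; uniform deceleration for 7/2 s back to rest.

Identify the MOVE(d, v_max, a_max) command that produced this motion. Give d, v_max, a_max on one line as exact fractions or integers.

a_max = 28/(7/2) = 8
d_a = ½·28·7/2 = 49; d_c = 28·3/2 = 42
d = 2·49 + 42 = 140
t_c = 3/2 > 0 ⇒ limit active, v_max = 28

d=140 v_max=28 a_max=8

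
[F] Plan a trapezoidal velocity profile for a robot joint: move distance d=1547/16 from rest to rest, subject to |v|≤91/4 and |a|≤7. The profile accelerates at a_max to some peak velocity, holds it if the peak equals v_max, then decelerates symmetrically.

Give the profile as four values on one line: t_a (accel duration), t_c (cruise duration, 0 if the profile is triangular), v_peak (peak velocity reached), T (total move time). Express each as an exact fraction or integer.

t_a=13/4 t_c=1 v_peak=91/4 T=15/2

(v_max)²/a_max = (91/4)²/7 = 1183/16
1547/16 ≥ 1183/16 ⇒ cruise phase
t_a = (91/4)/7 = 13/4; v_peak = 91/4
d_cruise = 1547/16 − 1183/16 = 91/4; t_c = (91/4)/(91/4) = 1
T = 2·13/4 + 1 = 15/2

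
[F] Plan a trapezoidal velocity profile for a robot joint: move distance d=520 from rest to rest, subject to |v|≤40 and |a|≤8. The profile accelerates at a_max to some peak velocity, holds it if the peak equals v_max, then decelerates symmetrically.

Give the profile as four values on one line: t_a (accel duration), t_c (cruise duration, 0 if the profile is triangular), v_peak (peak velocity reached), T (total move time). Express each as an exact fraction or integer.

vₘ²/aₘ = 40²/8 = 200
520 ≥ 200 ⇒ cruise phase
t_a = 40/8 = 5; v_peak = 40
d_cruise = 520 − 200 = 320; t_c = 320/40 = 8
T = 2·5 + 8 = 18

t_a=5 t_c=8 v_peak=40 T=18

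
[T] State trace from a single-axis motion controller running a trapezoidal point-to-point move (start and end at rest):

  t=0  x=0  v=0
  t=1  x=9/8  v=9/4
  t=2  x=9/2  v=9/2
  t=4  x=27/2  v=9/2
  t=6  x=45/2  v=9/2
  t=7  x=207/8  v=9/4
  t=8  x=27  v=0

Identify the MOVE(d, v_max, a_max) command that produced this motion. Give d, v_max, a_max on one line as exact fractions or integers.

final state: t=8, x=27, v=0 → d = 27
a_max = (9/4−0)/(1−0) = 9/4
max v = 9/2 over t∈[2,6] → v_max = 9/2
check: 9/2·(2+4) = 27 ✓

d=27 v_max=9/2 a_max=9/4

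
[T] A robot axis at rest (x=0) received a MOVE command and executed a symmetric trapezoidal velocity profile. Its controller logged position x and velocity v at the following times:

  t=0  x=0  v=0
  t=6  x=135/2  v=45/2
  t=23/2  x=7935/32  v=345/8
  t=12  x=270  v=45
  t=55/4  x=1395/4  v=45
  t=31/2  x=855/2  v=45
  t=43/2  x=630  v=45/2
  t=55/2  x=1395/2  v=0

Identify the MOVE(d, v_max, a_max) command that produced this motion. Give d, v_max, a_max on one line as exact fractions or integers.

final state: t=55/2, x=1395/2, v=0 → d = 1395/2
a_max = (45/2−0)/(6−0) = 15/4
max v = 45 over t∈[12,31/2] → v_max = 45
check: 45·(12+7/2) = 1395/2 ✓

d=1395/2 v_max=45 a_max=15/4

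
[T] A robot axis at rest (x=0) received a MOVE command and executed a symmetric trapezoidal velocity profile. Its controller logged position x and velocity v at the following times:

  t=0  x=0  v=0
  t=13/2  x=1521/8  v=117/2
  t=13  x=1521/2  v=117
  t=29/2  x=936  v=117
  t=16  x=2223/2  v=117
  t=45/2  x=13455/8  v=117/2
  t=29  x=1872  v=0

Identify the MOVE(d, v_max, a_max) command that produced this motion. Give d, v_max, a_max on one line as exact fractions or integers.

final state: t=29, x=1872, v=0 → d = 1872
a_max = (117/2−0)/(13/2−0) = 9
max v = 117 over t∈[13,16] → v_max = 117
check: 117·(13+3) = 1872 ✓

d=1872 v_max=117 a_max=9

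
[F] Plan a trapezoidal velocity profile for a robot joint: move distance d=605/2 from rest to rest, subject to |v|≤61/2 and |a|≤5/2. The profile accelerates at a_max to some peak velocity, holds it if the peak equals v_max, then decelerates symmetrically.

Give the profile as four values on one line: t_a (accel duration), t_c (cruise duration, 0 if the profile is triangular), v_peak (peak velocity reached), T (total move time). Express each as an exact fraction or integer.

vₘ²/aₘ = (61/2)²/(5/2) = 3721/10
605/2 < 3721/10 so t_c = 0
v_peak = √(605/2·5/2) = √(3025/4) = 55/2
t_a = (55/2)/(5/2) = 11; t_c = 0
T = 2·11 = 22

t_a=11 t_c=0 v_peak=55/2 T=22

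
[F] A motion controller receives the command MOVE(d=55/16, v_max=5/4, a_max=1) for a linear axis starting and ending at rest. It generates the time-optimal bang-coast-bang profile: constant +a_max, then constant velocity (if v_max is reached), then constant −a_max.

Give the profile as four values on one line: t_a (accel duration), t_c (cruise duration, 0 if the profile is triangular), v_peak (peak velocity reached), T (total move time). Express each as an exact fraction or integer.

t_a=5/4 t_c=3/2 v_peak=5/4 T=4

v_max²/a_max = (5/4)²/1 = 25/16
55/16 ≥ 25/16 → trapezoidal
t_a = (5/4)/1 = 5/4; v_peak = 5/4
d_cruise = 55/16 − 25/16 = 15/8; t_c = (15/8)/(5/4) = 3/2
T = 2·5/4 + 3/2 = 4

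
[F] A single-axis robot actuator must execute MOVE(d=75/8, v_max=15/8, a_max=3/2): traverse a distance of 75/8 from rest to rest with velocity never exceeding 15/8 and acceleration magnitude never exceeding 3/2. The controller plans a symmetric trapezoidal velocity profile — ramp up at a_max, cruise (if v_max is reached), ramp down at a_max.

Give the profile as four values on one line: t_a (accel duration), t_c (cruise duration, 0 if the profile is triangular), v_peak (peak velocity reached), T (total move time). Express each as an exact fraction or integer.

t_a=5/4 t_c=15/4 v_peak=15/8 T=25/4

v_max²/a_max = (15/8)²/(3/2) = 75/32
75/8 ≥ 75/32 → trapezoidal
t_a = (15/8)/(3/2) = 5/4; v_peak = 15/8
d_cruise = 75/8 − 75/32 = 225/32; t_c = (225/32)/(15/8) = 15/4
T = 2·5/4 + 15/4 = 25/4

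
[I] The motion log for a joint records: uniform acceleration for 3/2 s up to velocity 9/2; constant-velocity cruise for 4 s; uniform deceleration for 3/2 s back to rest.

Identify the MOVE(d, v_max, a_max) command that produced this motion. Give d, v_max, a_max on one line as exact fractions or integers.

a_max = (9/2)/(3/2) = 3
d_a = ½·9/2·3/2 = 27/8; d_c = 9/2·4 = 18
d = 2·27/8 + 18 = 99/4
t_c = 4 > 0 → v_max = v_peak = 9/2

d=99/4 v_max=9/2 a_max=3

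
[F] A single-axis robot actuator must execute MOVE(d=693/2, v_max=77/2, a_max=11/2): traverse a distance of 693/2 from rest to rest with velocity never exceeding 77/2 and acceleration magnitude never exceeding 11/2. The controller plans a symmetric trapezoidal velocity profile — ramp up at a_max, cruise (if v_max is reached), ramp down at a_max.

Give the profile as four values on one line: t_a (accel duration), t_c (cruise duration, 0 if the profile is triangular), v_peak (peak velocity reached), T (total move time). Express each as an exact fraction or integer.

t_a=7 t_c=2 v_peak=77/2 T=16

vₘ²/aₘ = (77/2)²/(11/2) = 539/2
693/2 ≥ 539/2 ⇒ cruise phase
t_a = (77/2)/(11/2) = 7; v_peak = 77/2
d_cruise = 693/2 − 539/2 = 77; t_c = 77/(77/2) = 2
T = 2·7 + 2 = 16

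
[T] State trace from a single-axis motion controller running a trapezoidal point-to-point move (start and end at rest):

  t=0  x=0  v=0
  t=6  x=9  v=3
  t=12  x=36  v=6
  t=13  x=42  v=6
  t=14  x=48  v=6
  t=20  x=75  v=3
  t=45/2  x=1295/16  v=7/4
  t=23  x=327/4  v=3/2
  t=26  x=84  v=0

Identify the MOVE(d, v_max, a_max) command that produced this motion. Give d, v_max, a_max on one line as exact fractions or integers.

d=84 v_max=6 a_max=1/2

final state: t=26, x=84, v=0 → d = 84
a_max = (3−0)/(6−0) = 1/2
max v = 6 over t∈[12,14] → v_max = 6
check: 6·(12+2) = 84 ✓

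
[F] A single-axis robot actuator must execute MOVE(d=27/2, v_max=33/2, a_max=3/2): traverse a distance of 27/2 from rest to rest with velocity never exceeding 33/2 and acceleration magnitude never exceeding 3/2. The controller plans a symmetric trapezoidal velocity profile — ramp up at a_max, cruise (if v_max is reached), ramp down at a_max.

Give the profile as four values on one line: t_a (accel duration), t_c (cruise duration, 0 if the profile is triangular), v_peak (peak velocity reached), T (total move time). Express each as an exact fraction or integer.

vₘ²/aₘ = (33/2)²/(3/2) = 363/2
27/2 < 363/2 ⇒ no cruise
v_peak = √(27/2·3/2) = √(81/4) = 9/2
t_a = (9/2)/(3/2) = 3; t_c = 0
T = 2·3 = 6

t_a=3 t_c=0 v_peak=9/2 T=6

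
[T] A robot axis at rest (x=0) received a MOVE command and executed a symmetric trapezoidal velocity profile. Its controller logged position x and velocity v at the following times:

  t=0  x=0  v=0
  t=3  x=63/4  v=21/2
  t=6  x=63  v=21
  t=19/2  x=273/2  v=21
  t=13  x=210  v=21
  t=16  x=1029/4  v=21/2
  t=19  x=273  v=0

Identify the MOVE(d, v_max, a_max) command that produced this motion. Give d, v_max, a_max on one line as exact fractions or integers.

final state: t=19, x=273, v=0 → d = 273
a_max = (21/2−0)/(3−0) = 7/2
max v = 21 over t∈[6,13] → v_max = 21
check: 21·(6+7) = 273 ✓

d=273 v_max=21 a_max=7/2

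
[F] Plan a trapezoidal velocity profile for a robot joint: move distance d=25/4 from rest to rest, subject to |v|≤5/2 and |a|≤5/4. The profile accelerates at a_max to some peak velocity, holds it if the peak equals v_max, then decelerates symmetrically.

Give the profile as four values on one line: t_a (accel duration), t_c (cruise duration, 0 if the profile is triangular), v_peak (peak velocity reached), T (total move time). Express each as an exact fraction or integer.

t_a=2 t_c=1/2 v_peak=5/2 T=9/2

v_max²/a_max = (5/2)²/(5/4) = 5
25/4 ≥ 5 so v_max reached
t_a = (5/2)/(5/4) = 2; v_peak = 5/2
d_cruise = 25/4 − 5 = 5/4; t_c = (5/4)/(5/2) = 1/2
T = 2·2 + 1/2 = 9/2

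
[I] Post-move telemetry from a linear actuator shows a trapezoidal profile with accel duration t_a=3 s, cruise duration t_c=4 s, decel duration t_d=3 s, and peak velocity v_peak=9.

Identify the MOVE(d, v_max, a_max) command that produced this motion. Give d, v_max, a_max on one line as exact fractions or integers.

d=63 v_max=9 a_max=3

a_max = 9/3 = 3
d_a = ½·9·3 = 27/2; d_c = 9·4 = 36
d = 2·27/2 + 36 = 63
t_c = 4 > 0 ⇒ limit active, v_max = 9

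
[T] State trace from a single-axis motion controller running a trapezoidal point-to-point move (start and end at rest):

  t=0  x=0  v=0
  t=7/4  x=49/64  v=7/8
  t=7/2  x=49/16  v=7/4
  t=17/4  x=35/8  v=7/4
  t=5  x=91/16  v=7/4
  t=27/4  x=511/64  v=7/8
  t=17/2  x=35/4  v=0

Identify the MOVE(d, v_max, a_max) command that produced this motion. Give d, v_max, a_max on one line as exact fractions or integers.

final state: t=17/2, x=35/4, v=0 → d = 35/4
a_max = (7/8−0)/(7/4−0) = 1/2
max v = 7/4 over t∈[7/2,5] → v_max = 7/4
check: 7/4·(7/2+3/2) = 35/4 ✓

d=35/4 v_max=7/4 a_max=1/2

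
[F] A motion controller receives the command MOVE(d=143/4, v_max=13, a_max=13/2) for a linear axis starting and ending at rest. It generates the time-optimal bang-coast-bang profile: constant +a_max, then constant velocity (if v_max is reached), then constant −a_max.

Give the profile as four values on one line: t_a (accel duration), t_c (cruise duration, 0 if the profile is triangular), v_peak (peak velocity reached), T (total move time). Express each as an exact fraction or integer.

v_max²/a_max = 13²/(13/2) = 26
143/4 ≥ 26 → trapezoidal
t_a = 13/(13/2) = 2; v_peak = 13
d_cruise = 143/4 − 26 = 39/4; t_c = (39/4)/13 = 3/4
T = 2·2 + 3/4 = 19/4

t_a=2 t_c=3/4 v_peak=13 T=19/4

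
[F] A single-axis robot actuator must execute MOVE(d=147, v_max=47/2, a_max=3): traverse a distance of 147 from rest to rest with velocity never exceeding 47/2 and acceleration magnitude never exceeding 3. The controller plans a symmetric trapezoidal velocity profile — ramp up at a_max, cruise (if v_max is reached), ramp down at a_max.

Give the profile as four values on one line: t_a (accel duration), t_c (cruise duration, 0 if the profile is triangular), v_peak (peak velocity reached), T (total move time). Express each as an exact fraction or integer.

t_a=7 t_c=0 v_peak=21 T=14

v_max²/a_max = (47/2)²/3 = 2209/12
147 < 2209/12 so t_c = 0
v_peak = √(147·3) = √441 = 21
t_a = 21/3 = 7; t_c = 0
T = 2·7 = 14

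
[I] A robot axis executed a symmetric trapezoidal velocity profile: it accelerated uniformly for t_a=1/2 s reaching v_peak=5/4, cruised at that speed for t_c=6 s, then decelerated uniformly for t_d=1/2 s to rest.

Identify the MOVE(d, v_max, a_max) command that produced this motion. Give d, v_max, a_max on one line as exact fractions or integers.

d=65/8 v_max=5/4 a_max=5/2

a_max = (5/4)/(1/2) = 5/2
d_a = ½·5/4·1/2 = 5/16; d_c = 5/4·6 = 15/2
d = 2·5/16 + 15/2 = 65/8
t_c = 6 > 0 ⇒ limit active, v_max = 5/4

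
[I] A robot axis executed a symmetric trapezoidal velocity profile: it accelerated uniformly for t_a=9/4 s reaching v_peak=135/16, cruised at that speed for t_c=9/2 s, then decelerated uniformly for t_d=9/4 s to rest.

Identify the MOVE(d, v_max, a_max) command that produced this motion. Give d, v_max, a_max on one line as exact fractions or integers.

a_max = (135/16)/(9/4) = 15/4
d_a = ½·135/16·9/4 = 1215/128; d_c = 135/16·9/2 = 1215/32
d = 2·1215/128 + 1215/32 = 3645/64
t_c = 9/2 > 0 so v_max = 135/16

d=3645/64 v_max=135/16 a_max=15/4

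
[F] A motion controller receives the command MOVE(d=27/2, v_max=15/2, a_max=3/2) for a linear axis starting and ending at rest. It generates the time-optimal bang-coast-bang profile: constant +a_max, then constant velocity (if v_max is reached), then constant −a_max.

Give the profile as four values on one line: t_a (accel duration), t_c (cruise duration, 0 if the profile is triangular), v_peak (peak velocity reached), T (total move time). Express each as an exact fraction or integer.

v_max²/a_max = (15/2)²/(3/2) = 75/2
27/2 < 75/2 ⇒ no cruise
v_peak = √(27/2·3/2) = √(81/4) = 9/2
t_a = (9/2)/(3/2) = 3; t_c = 0
T = 2·3 = 6

t_a=3 t_c=0 v_peak=9/2 T=6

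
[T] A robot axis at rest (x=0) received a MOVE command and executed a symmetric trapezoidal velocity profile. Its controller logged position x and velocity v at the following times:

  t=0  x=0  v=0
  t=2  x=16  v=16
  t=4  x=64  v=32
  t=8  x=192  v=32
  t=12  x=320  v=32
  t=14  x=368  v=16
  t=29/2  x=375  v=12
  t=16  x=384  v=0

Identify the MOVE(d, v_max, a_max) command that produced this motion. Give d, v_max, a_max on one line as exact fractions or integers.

d=384 v_max=32 a_max=8

final state: t=16, x=384, v=0 → d = 384
a_max = (16−0)/(2−0) = 8
max v = 32 over t∈[4,12] → v_max = 32
check: 32·(4+8) = 384 ✓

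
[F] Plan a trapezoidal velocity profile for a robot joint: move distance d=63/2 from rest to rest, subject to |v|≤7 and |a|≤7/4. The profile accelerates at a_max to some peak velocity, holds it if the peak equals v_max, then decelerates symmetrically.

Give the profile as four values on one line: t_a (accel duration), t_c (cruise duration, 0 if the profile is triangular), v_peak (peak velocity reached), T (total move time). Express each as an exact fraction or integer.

t_a=4 t_c=1/2 v_peak=7 T=17/2

vₘ²/aₘ = 7²/(7/4) = 28
63/2 ≥ 28 so v_max reached
t_a = 7/(7/4) = 4; v_peak = 7
d_cruise = 63/2 − 28 = 7/2; t_c = (7/2)/7 = 1/2
T = 2·4 + 1/2 = 17/2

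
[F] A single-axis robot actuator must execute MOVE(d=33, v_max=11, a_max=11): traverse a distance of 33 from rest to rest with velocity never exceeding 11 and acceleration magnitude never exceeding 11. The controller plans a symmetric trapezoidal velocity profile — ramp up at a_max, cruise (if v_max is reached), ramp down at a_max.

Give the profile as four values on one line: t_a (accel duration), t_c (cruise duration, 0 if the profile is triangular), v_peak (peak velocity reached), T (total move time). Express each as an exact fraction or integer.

(v_max)²/a_max = 11²/11 = 11
33 ≥ 11 ⇒ cruise phase
t_a = 11/11 = 1; v_peak = 11
d_cruise = 33 − 11 = 22; t_c = 22/11 = 2
T = 2·1 + 2 = 4

t_a=1 t_c=2 v_peak=11 T=4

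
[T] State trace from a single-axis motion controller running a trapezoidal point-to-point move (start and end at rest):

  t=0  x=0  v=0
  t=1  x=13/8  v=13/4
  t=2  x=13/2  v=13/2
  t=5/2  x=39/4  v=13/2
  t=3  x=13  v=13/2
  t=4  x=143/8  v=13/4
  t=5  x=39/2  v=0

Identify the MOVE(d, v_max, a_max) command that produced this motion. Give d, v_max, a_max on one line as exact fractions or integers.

final state: t=5, x=39/2, v=0 → d = 39/2
a_max = (13/4−0)/(1−0) = 13/4
max v = 13/2 over t∈[2,3] → v_max = 13/2
check: 13/2·(2+1) = 39/2 ✓

d=39/2 v_max=13/2 a_max=13/4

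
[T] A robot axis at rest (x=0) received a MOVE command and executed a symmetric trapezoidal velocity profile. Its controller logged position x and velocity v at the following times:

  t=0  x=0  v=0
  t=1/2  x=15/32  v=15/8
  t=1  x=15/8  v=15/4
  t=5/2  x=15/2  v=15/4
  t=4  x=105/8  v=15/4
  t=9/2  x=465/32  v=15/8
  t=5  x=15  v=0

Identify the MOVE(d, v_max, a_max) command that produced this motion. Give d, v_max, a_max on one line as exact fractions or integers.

final state: t=5, x=15, v=0 → d = 15
a_max = (15/8−0)/(1/2−0) = 15/4
max v = 15/4 over t∈[1,4] → v_max = 15/4
check: 15/4·(1+3) = 15 ✓

d=15 v_max=15/4 a_max=15/4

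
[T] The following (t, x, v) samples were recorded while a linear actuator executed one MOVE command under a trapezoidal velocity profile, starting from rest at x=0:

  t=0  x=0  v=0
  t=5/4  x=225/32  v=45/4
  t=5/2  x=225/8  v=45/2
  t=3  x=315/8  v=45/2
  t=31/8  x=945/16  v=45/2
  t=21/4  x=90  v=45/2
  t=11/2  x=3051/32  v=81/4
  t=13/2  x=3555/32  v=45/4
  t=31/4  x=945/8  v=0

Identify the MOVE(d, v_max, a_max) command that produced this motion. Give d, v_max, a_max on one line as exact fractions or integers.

final state: t=31/4, x=945/8, v=0 → d = 945/8
a_max = (45/4−0)/(5/4−0) = 9
max v = 45/2 over t∈[5/2,21/4] → v_max = 45/2
check: 45/2·(5/2+11/4) = 945/8 ✓

d=945/8 v_max=45/2 a_max=9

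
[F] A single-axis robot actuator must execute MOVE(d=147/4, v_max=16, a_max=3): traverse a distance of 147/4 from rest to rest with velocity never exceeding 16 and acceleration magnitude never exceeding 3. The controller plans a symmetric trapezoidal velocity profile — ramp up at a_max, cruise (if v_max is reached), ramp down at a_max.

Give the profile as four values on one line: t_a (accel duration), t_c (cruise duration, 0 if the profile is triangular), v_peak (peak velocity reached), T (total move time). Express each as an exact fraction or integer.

t_a=7/2 t_c=0 v_peak=21/2 T=7

vₘ²/aₘ = 16²/3 = 256/3
147/4 < 256/3 ⇒ no cruise
v_peak = √(147/4·3) = √(441/4) = 21/2
t_a = (21/2)/3 = 7/2; t_c = 0
T = 2·7/2 = 7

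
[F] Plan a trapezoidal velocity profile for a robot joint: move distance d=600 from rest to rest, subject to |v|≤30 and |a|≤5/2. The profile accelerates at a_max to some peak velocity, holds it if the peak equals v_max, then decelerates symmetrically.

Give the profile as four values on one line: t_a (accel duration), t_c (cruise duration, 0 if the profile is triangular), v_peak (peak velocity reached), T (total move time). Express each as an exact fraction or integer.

t_a=12 t_c=8 v_peak=30 T=32

vₘ²/aₘ = 30²/(5/2) = 360
600 ≥ 360 so v_max reached
t_a = 30/(5/2) = 12; v_peak = 30
d_cruise = 600 − 360 = 240; t_c = 240/30 = 8
T = 2·12 + 8 = 32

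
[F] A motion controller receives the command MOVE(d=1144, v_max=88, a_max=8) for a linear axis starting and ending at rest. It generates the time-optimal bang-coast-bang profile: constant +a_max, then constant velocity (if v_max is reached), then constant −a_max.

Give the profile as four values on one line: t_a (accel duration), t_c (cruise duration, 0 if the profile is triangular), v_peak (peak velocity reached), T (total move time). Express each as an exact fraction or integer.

v_max²/a_max = 88²/8 = 968
1144 ≥ 968 so v_max reached
t_a = 88/8 = 11; v_peak = 88
d_cruise = 1144 − 968 = 176; t_c = 176/88 = 2
T = 2·11 + 2 = 24

t_a=11 t_c=2 v_peak=88 T=24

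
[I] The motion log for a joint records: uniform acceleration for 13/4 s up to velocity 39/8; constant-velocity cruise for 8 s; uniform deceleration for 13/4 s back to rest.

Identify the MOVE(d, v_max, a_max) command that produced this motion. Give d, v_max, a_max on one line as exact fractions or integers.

d=1755/32 v_max=39/8 a_max=3/2

a_max = (39/8)/(13/4) = 3/2
d_a = ½·39/8·13/4 = 507/64; d_c = 39/8·8 = 39
d = 2·507/64 + 39 = 1755/32
t_c = 8 > 0 ⇒ limit active, v_max = 39/8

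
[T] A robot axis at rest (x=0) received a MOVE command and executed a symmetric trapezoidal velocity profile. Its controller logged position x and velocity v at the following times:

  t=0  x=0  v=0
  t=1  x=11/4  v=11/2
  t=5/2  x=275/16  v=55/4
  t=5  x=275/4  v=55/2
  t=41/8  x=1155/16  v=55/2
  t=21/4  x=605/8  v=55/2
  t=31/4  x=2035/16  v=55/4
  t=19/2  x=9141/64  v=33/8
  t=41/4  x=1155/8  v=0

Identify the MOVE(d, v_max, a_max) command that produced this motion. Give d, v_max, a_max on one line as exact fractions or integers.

d=1155/8 v_max=55/2 a_max=11/2

final state: t=41/4, x=1155/8, v=0 → d = 1155/8
a_max = (11/2−0)/(1−0) = 11/2
max v = 55/2 over t∈[5,21/4] → v_max = 55/2
check: 55/2·(5+1/4) = 1155/8 ✓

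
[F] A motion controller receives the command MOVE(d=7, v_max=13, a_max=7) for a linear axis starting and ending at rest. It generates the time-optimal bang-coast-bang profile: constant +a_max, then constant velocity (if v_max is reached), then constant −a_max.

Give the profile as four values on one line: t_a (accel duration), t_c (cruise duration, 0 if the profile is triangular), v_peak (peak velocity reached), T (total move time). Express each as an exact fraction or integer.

t_a=1 t_c=0 v_peak=7 T=2

(v_max)²/a_max = 13²/7 = 169/7
7 < 169/7 ⇒ no cruise
v_peak = √(7·7) = √49 = 7
t_a = 7/7 = 1; t_c = 0
T = 2·1 = 2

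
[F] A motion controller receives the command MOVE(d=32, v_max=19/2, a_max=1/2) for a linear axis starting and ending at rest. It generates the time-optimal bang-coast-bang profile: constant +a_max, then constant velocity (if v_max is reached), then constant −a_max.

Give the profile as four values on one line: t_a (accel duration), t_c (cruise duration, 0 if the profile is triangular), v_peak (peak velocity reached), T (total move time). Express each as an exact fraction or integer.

t_a=8 t_c=0 v_peak=4 T=16

vₘ²/aₘ = (19/2)²/(1/2) = 361/2
32 < 361/2 so t_c = 0
v_peak = √(32·1/2) = √16 = 4
t_a = 4/(1/2) = 8; t_c = 0
T = 2·8 = 16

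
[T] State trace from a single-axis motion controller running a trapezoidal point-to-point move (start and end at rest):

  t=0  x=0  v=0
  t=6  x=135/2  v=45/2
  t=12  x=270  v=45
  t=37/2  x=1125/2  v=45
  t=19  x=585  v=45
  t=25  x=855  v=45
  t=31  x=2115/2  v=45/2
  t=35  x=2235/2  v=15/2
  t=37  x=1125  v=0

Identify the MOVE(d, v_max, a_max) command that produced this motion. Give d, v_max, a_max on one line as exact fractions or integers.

d=1125 v_max=45 a_max=15/4

final state: t=37, x=1125, v=0 → d = 1125
a_max = (45/2−0)/(6−0) = 15/4
max v = 45 over t∈[12,25] → v_max = 45
check: 45·(12+13) = 1125 ✓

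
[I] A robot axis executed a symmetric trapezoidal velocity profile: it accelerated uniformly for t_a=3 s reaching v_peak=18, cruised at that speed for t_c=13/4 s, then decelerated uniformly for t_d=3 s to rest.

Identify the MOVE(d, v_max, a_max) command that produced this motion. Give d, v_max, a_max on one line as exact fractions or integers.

a_max = 18/3 = 6
d_a = ½·18·3 = 27; d_c = 18·13/4 = 117/2
d = 2·27 + 117/2 = 225/2
t_c = 13/4 > 0 so v_max = 18

d=225/2 v_max=18 a_max=6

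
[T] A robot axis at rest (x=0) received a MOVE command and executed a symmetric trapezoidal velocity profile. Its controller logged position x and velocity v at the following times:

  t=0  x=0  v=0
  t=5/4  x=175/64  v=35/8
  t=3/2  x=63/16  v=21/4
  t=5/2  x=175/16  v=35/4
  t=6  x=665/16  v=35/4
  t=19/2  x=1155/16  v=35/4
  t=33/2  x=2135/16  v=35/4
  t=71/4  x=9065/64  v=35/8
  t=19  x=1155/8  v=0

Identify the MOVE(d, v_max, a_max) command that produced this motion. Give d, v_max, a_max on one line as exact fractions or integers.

d=1155/8 v_max=35/4 a_max=7/2

final state: t=19, x=1155/8, v=0 → d = 1155/8
a_max = (35/8−0)/(5/4−0) = 7/2
max v = 35/4 over t∈[5/2,33/2] → v_max = 35/4
check: 35/4·(5/2+14) = 1155/8 ✓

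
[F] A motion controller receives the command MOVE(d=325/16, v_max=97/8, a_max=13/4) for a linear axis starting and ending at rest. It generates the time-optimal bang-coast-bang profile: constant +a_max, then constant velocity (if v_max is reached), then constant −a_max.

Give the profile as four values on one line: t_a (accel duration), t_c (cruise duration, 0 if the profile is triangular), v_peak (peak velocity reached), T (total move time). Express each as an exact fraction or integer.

t_a=5/2 t_c=0 v_peak=65/8 T=5

v_max²/a_max = (97/8)²/(13/4) = 9409/208
325/16 < 9409/208 ⇒ no cruise
v_peak = √(325/16·13/4) = √(4225/64) = 65/8
t_a = (65/8)/(13/4) = 5/2; t_c = 0
T = 2·5/2 = 5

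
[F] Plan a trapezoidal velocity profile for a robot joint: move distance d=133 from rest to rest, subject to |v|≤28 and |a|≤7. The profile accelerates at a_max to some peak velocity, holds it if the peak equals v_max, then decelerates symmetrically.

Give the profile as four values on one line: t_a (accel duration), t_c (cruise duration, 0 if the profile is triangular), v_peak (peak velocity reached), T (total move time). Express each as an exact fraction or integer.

vₘ²/aₘ = 28²/7 = 112
133 ≥ 112 → trapezoidal
t_a = 28/7 = 4; v_peak = 28
d_cruise = 133 − 112 = 21; t_c = 21/28 = 3/4
T = 2·4 + 3/4 = 35/4

t_a=4 t_c=3/4 v_peak=28 T=35/4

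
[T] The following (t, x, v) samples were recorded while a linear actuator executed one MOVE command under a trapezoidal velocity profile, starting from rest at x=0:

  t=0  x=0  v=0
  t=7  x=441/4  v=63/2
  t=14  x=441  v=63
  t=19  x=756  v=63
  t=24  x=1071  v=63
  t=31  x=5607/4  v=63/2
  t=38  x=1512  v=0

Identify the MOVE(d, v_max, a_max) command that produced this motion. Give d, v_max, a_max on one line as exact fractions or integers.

final state: t=38, x=1512, v=0 → d = 1512
a_max = (63/2−0)/(7−0) = 9/2
max v = 63 over t∈[14,24] → v_max = 63
check: 63·(14+10) = 1512 ✓

d=1512 v_max=63 a_max=9/2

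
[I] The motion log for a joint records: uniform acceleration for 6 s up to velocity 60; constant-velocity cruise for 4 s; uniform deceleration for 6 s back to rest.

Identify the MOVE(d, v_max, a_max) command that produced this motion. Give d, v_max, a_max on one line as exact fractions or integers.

d=600 v_max=60 a_max=10

a_max = 60/6 = 10
d_a = ½·60·6 = 180; d_c = 60·4 = 240
d = 2·180 + 240 = 600
t_c = 4 > 0 → v_max = v_peak = 60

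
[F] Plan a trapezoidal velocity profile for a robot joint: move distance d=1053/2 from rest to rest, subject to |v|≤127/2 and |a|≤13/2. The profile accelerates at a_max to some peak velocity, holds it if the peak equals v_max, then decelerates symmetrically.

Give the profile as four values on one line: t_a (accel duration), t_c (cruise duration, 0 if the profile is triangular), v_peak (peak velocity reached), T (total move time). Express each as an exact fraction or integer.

(v_max)²/a_max = (127/2)²/(13/2) = 16129/26
1053/2 < 16129/26 so t_c = 0
v_peak = √(1053/2·13/2) = √(13689/4) = 117/2
t_a = (117/2)/(13/2) = 9; t_c = 0
T = 2·9 = 18

t_a=9 t_c=0 v_peak=117/2 T=18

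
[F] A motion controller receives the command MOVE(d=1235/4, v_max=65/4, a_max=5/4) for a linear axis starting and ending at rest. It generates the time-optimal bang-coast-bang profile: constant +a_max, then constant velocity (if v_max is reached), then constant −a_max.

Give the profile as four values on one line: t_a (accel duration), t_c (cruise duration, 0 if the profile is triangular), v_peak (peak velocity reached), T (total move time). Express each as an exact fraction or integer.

t_a=13 t_c=6 v_peak=65/4 T=32

vₘ²/aₘ = (65/4)²/(5/4) = 845/4
1235/4 ≥ 845/4 ⇒ cruise phase
t_a = (65/4)/(5/4) = 13; v_peak = 65/4
d_cruise = 1235/4 − 845/4 = 195/2; t_c = (195/2)/(65/4) = 6
T = 2·13 + 6 = 32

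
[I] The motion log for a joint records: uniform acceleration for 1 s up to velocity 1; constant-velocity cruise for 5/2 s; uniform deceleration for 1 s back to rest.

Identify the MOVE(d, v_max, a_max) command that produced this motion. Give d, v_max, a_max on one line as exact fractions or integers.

a_max = 1/1 = 1
d_a = ½·1·1 = 1/2; d_c = 1·5/2 = 5/2
d = 2·1/2 + 5/2 = 7/2
t_c = 5/2 > 0 → v_max = v_peak = 1

d=7/2 v_max=1 a_max=1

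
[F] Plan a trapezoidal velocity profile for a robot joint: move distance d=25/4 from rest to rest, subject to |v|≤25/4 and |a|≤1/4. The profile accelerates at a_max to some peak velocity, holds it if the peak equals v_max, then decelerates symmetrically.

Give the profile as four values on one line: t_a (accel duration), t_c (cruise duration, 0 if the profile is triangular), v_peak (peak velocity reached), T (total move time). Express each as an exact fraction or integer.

t_a=5 t_c=0 v_peak=5/4 T=10

v_max²/a_max = (25/4)²/(1/4) = 625/4
25/4 < 625/4 → triangular
v_peak = √(25/4·1/4) = √(25/16) = 5/4
t_a = (5/4)/(1/4) = 5; t_c = 0
T = 2·5 = 10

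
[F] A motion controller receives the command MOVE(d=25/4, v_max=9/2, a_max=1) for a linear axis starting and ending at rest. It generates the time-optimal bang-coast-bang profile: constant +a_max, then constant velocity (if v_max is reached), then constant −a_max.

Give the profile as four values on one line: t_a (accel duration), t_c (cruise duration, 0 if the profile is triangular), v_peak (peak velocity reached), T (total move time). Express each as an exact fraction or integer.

(v_max)²/a_max = (9/2)²/1 = 81/4
25/4 < 81/4 ⇒ no cruise
v_peak = √(25/4·1) = √(25/4) = 5/2
t_a = (5/2)/1 = 5/2; t_c = 0
T = 2·5/2 = 5

t_a=5/2 t_c=0 v_peak=5/2 T=5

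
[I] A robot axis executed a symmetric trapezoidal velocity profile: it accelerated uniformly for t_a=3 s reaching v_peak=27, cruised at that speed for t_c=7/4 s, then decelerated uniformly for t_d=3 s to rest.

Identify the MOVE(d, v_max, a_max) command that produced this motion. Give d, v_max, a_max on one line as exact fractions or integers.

d=513/4 v_max=27 a_max=9

a_max = 27/3 = 9
d_a = ½·27·3 = 81/2; d_c = 27·7/4 = 189/4
d = 2·81/2 + 189/4 = 513/4
t_c = 7/4 > 0 → v_max = v_peak = 27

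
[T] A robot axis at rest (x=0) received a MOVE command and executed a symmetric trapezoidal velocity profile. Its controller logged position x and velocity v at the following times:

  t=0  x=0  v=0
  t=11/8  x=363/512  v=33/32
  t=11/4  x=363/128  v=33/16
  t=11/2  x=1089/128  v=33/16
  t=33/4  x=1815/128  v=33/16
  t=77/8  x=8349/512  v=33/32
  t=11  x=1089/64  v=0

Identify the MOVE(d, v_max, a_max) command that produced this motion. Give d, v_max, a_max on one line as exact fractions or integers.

final state: t=11, x=1089/64, v=0 → d = 1089/64
a_max = (33/32−0)/(11/8−0) = 3/4
max v = 33/16 over t∈[11/4,33/4] → v_max = 33/16
check: 33/16·(11/4+11/2) = 1089/64 ✓

d=1089/64 v_max=33/16 a_max=3/4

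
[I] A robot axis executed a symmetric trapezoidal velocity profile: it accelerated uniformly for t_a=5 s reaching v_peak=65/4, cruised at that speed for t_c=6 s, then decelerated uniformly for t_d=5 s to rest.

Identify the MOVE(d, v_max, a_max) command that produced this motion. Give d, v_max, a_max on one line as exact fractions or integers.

a_max = (65/4)/5 = 13/4
d_a = ½·65/4·5 = 325/8; d_c = 65/4·6 = 195/2
d = 2·325/8 + 195/2 = 715/4
t_c = 6 > 0 so v_max = 65/4

d=715/4 v_max=65/4 a_max=13/4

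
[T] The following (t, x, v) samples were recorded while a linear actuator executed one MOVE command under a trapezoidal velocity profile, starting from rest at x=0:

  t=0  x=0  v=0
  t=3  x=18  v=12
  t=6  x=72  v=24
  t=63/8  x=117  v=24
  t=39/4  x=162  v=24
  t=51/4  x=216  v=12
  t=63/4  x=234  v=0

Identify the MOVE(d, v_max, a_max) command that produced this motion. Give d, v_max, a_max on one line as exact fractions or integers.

d=234 v_max=24 a_max=4

final state: t=63/4, x=234, v=0 → d = 234
a_max = (12−0)/(3−0) = 4
max v = 24 over t∈[6,39/4] → v_max = 24
check: 24·(6+15/4) = 234 ✓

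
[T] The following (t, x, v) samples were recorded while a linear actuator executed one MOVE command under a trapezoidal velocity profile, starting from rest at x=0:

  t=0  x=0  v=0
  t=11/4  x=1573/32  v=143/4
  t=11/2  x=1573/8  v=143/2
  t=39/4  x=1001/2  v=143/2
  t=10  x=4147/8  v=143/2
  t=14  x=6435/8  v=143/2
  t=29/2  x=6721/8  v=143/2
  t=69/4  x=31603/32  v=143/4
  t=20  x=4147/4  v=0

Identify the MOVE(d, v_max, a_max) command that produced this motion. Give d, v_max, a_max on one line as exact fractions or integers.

d=4147/4 v_max=143/2 a_max=13

final state: t=20, x=4147/4, v=0 → d = 4147/4
a_max = (143/4−0)/(11/4−0) = 13
max v = 143/2 over t∈[11/2,29/2] → v_max = 143/2
check: 143/2·(11/2+9) = 4147/4 ✓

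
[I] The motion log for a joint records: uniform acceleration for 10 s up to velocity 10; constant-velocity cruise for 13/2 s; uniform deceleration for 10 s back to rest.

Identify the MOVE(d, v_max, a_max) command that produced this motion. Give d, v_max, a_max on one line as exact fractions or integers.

a_max = 10/10 = 1
d_a = ½·10·10 = 50; d_c = 10·13/2 = 65
d = 2·50 + 65 = 165
t_c = 13/2 > 0 ⇒ limit active, v_max = 10

d=165 v_max=10 a_max=1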